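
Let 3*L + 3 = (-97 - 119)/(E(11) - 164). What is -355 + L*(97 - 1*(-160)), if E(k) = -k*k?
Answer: -51972/95 ≈ -547.07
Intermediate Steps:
E(k) = -k**2
L = -71/95 (L = -1 + ((-97 - 119)/(-1*11**2 - 164))/3 = -1 + (-216/(-1*121 - 164))/3 = -1 + (-216/(-121 - 164))/3 = -1 + (-216/(-285))/3 = -1 + (-216*(-1/285))/3 = -1 + (1/3)*(72/95) = -1 + 24/95 = -71/95 ≈ -0.74737)
-355 + L*(97 - 1*(-160)) = -355 - 71*(97 - 1*(-160))/95 = -355 - 71*(97 + 160)/95 = -355 - 71/95*257 = -355 - 18247/95 = -51972/95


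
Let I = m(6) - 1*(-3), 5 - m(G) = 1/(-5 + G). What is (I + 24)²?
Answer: 961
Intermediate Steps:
m(G) = 5 - 1/(-5 + G)
I = 7 (I = (-26 + 5*6)/(-5 + 6) - 1*(-3) = (-26 + 30)/1 + 3 = 1*4 + 3 = 4 + 3 = 7)
(I + 24)² = (7 + 24)² = 31² = 961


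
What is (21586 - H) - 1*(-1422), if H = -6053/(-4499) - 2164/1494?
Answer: 77324551351/3360753 ≈ 23008.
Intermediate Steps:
H = -346327/3360753 (H = -6053*(-1/4499) - 2164*1/1494 = 6053/4499 - 1082/747 = -346327/3360753 ≈ -0.10305)
(21586 - H) - 1*(-1422) = (21586 - 1*(-346327/3360753)) - 1*(-1422) = (21586 + 346327/3360753) + 1422 = 72545560585/3360753 + 1422 = 77324551351/3360753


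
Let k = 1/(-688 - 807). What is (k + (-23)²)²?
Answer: 625450049316/2235025 ≈ 2.7984e+5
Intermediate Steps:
k = -1/1495 (k = 1/(-1495) = -1/1495 ≈ -0.00066890)
(k + (-23)²)² = (-1/1495 + (-23)²)² = (-1/1495 + 529)² = (790854/1495)² = 625450049316/2235025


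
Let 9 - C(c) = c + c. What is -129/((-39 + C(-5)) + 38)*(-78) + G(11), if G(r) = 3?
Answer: 562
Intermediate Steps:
C(c) = 9 - 2*c (C(c) = 9 - (c + c) = 9 - 2*c)
-129/((-39 + C(-5)) + 38)*(-78) + G(11) = -129/((-39 + (9 - 2*(-5))) + 38)*(-78) + 3 = -129/((-39 + (9 + 10)) + 38)*(-78) + 3 = -129/((-39 + 19) + 38)*(-78) + 3 = -129/(-20 + 38)*(-78) + 3 = -129/18*(-78) + 3 = -129*1/18*(-78) + 3 = -43/6*(-78) + 3 = 559 + 3 = 562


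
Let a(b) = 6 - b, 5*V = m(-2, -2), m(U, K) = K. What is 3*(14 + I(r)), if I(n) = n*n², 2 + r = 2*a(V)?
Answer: 477642/125 ≈ 3821.1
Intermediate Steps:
V = -⅖ (V = (⅕)*(-2) = -⅖ ≈ -0.40000)
r = 54/5 (r = -2 + 2*(6 - 1*(-⅖)) = -2 + 2*(6 + ⅖) = -2 + 2*(32/5) = -2 + 64/5 = 54/5 ≈ 10.800)
I(n) = n³
3*(14 + I(r)) = 3*(14 + (54/5)³) = 3*(14 + 157464/125) = 3*(159214/125) = 477642/125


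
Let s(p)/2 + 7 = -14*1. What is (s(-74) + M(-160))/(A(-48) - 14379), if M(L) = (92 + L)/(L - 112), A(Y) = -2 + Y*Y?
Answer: 167/48308 ≈ 0.0034570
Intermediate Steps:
A(Y) = -2 + Y²
M(L) = (92 + L)/(-112 + L)
s(p) = -42 (s(p) = -14 + 2*(-14*1) = -14 + 2*(-14) = -14 - 28 = -42)
(s(-74) + M(-160))/(A(-48) - 14379) = (-42 + (92 - 160)/(-112 - 160))/((-2 + (-48)²) - 14379) = (-42 - 68/(-272))/((-2 + 2304) - 14379) = (-42 - 1/272*(-68))/(2302 - 14379) = (-42 + ¼)/(-12077) = -167/4*(-1/12077) = 167/48308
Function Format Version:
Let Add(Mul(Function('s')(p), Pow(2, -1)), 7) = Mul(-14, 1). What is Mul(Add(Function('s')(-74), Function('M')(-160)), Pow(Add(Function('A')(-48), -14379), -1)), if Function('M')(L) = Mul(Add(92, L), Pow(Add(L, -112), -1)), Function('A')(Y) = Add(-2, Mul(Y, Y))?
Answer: Rational(167, 48308) ≈ 0.0034570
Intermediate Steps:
Function('A')(Y) = Add(-2, Pow(Y, 2))
Function('M')(L) = Mul(Pow(Add(-112, L), -1), Add(92, L)) (Function('M')(L) = Mul(Add(92, L), Pow(Add(-112, L), -1)) = Mul(Pow(Add(-112, L), -1), Add(92, L)))
Function('s')(p) = -42 (Function('s')(p) = Add(-14, Mul(2, Mul(-14, 1))) = Add(-14, Mul(2, -14)) = Add(-14, -28) = -42)
Mul(Add(Function('s')(-74), Function('M')(-160)), Pow(Add(Function('A')(-48), -14379), -1)) = Mul(Add(-42, Mul(Pow(Add(-112, -160), -1), Add(92, -160))), Pow(Add(Add(-2, Pow(-48, 2)), -14379), -1)) = Mul(Add(-42, Mul(Pow(-272, -1), -68)), Pow(Add(Add(-2, 2304), -14379), -1)) = Mul(Add(-42, Mul(Rational(-1, 272), -68)), Pow(Add(2302, -14379), -1)) = Mul(Add(-42, Rational(1, 4)), Pow(-12077, -1)) = Mul(Rational(-167, 4), Rational(-1, 12077)) = Rational(167, 48308)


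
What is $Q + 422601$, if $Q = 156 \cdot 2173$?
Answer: $761589$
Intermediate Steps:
$Q = 338988$
$Q + 422601 = 338988 + 422601 = 761589$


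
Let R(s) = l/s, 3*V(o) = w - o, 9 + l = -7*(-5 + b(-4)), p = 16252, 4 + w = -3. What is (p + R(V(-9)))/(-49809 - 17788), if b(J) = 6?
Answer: -16228/67597 ≈ -0.24007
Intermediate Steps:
w = -7 (w = -4 - 3 = -7)
l = -16 (l = -9 - 7*(-5 + 6) = -9 - 7*1 = -9 - 7 = -16)
V(o) = -7/3 - o/3 (V(o) = (-7 - o)/3 = -7/3 - o/3)
R(s) = -16/s
(p + R(V(-9)))/(-49809 - 17788) = (16252 - 16/(-7/3 - 1/3*(-9)))/(-49809 - 17788) = (16252 - 16/(-7/3 + 3))/(-67597) = (16252 - 16/2/3)*(-1/67597) = (16252 - 16*3/2)*(-1/67597) = (16252 - 24)*(-1/67597) = 16228*(-1/67597) = -16228/67597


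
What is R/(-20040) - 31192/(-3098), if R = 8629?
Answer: 299177519/31041960 ≈ 9.6378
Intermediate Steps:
R/(-20040) - 31192/(-3098) = 8629/(-20040) - 31192/(-3098) = 8629*(-1/20040) - 31192*(-1/3098) = -8629/20040 + 15596/1549 = 299177519/31041960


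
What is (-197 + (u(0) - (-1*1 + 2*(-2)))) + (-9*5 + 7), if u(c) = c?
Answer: -230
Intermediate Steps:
(-197 + (u(0) - (-1*1 + 2*(-2)))) + (-9*5 + 7) = (-197 + (0 - (-1*1 + 2*(-2)))) + (-9*5 + 7) = (-197 + (0 - (-1 - 4))) + (-45 + 7) = (-197 + (0 - 1*(-5))) - 38 = (-197 + (0 + 5)) - 38 = (-197 + 5) - 38 = -192 - 38 = -230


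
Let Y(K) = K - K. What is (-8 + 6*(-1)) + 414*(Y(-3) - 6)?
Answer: -2498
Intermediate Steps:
Y(K) = 0
(-8 + 6*(-1)) + 414*(Y(-3) - 6) = (-8 + 6*(-1)) + 414*(0 - 6) = (-8 - 6) + 414*(-6) = -14 - 2484 = -2498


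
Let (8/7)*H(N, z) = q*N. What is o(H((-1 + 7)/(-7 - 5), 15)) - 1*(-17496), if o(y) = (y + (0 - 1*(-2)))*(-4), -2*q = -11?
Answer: 139981/8 ≈ 17498.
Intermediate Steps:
q = 11/2 (q = -1/2*(-11) = 11/2 ≈ 5.5000)
H(N, z) = 77*N/16 (H(N, z) = 7*(11*N/2)/8 = 77*N/16)
o(y) = -8 - 4*y (o(y) = (y + (0 + 2))*(-4) = (y + 2)*(-4) = (2 + y)*(-4) = -8 - 4*y)
o(H((-1 + 7)/(-7 - 5), 15)) - 1*(-17496) = (-8 - 77*(-1 + 7)/(-7 - 5)/4) - 1*(-17496) = (-8 - 77*6/(-12)/4) + 17496 = (-8 - 77*6*(-1/12)/4) + 17496 = (-8 - 77*(-1)/(4*2)) + 17496 = (-8 - 4*(-77/32)) + 17496 = (-8 + 77/8) + 17496 = 13/8 + 17496 = 139981/8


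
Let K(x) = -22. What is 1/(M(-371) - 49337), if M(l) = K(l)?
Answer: -1/49359 ≈ -2.0260e-5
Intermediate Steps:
M(l) = -22
1/(M(-371) - 49337) = 1/(-22 - 49337) = 1/(-49359) = -1/49359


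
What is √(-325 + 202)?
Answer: I*√123 ≈ 11.091*I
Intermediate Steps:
√(-325 + 202) = √(-123) = I*√123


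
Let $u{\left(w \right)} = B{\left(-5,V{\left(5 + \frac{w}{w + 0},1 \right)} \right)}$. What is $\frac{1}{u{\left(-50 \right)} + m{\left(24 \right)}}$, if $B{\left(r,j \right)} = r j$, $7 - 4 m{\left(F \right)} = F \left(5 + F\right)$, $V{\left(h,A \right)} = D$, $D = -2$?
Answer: $- \frac{4}{649} \approx -0.0061633$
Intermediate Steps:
$V{\left(h,A \right)} = -2$
$m{\left(F \right)} = \frac{7}{4} - \frac{F \left(5 + F\right)}{4}$
$B{\left(r,j \right)} = j r$
$u{\left(w \right)} = 10$ ($u{\left(w \right)} = \left(-2\right) \left(-5\right) = 10$)
$\frac{1}{u{\left(-50 \right)} + m{\left(24 \right)}} = \frac{1}{10 - \left(\frac{113}{4} + 144\right)} = \frac{1}{10 - \frac{689}{4}} = \frac{1}{- \frac{649}{4}} = - \frac{4}{649}$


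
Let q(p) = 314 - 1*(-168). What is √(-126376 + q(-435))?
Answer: I*√125894 ≈ 354.82*I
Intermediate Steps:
q(p) = 482 (q(p) = 314 + 168 = 482)
√(-126376 + q(-435)) = √(-126376 + 482) = √(-125894) = I*√125894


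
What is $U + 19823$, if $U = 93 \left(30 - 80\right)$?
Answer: $15173$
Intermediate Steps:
$U = -4650$ ($U = 93 \left(-50\right) = -4650$)
$U + 19823 = -4650 + 19823 = 15173$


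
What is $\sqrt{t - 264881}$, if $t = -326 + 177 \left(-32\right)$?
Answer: $i \sqrt{270871} \approx 520.45 i$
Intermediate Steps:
$t = -5990$ ($t = -326 - 5664 = -5990$)
$\sqrt{t - 264881} = \sqrt{-5990 - 264881} = \sqrt{-270871} = i \sqrt{270871}$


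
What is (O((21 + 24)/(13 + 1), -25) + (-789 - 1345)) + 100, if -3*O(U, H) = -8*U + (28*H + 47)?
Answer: -37963/21 ≈ -1807.8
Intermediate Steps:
O(U, H) = -47/3 - 28*H/3 + 8*U/3 (O(U, H) = -(-8*U + (28*H + 47))/3 = -(-8*U + (47 + 28*H))/3 = -(47 - 8*U + 28*H)/3 = -47/3 - 28*H/3 + 8*U/3)
(O((21 + 24)/(13 + 1), -25) + (-789 - 1345)) + 100 = ((-47/3 - 28/3*(-25) + 8*((21 + 24)/(13 + 1))/3) + (-789 - 1345)) + 100 = ((-47/3 + 700/3 + 8*(45/14)/3) - 2134) + 100 = ((-47/3 + 700/3 + 8*(45*(1/14))/3) - 2134) + 100 = ((-47/3 + 700/3 + (8/3)*(45/14)) - 2134) + 100 = ((-47/3 + 700/3 + 60/7) - 2134) + 100 = (4751/21 - 2134) + 100 = -40063/21 + 100 = -37963/21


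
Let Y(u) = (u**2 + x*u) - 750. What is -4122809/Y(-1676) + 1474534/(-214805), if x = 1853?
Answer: 447070626577/63883436610 ≈ 6.9982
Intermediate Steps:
Y(u) = -750 + u**2 + 1853*u (Y(u) = (u**2 + 1853*u) - 750 = -750 + u**2 + 1853*u)
-4122809/Y(-1676) + 1474534/(-214805) = -4122809/(-750 + (-1676)**2 + 1853*(-1676)) + 1474534/(-214805) = -4122809/(-750 + 2808976 - 3105628) + 1474534*(-1/214805) = -4122809/(-297402) - 1474534/214805 = -4122809*(-1/297402) - 1474534/214805 = 4122809/297402 - 1474534/214805 = 447070626577/63883436610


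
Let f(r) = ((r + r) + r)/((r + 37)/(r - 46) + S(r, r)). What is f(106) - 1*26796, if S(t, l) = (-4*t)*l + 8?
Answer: -72242490612/2696017 ≈ -26796.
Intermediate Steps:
S(t, l) = 8 - 4*l*t (S(t, l) = -4*l*t + 8 = 8 - 4*l*t)
f(r) = 3*r/(8 - 4*r**2 + (37 + r)/(-46 + r)) (f(r) = ((r + r) + r)/((r + 37)/(r - 46) + (8 - 4*r*r)) = (2*r + r)/((37 + r)/(-46 + r) + (8 - 4*r**2)) = (3*r)/((37 + r)/(-46 + r) + (8 - 4*r**2)) = (3*r)/(8 - 4*r**2 + (37 + r)/(-46 + r)) = 3*r/(8 - 4*r**2 + (37 + r)/(-46 + r)))
f(106) - 1*26796 = 3*106*(46 - 1*106)/(331 - 184*106**2 - 9*106 + 4*106**3) - 1*26796 = 3*106*(46 - 106)/(331 - 184*11236 - 954 + 4*1191016) - 26796 = 3*106*(-60)/(331 - 2067424 - 954 + 4764064) - 26796 = 3*106*(-60)/2696017 - 26796 = 3*106*(1/2696017)*(-60) - 26796 = -19080/2696017 - 26796 = -72242490612/2696017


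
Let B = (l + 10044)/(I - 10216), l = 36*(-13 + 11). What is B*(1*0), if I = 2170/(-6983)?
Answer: 0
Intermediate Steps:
I = -2170/6983 (I = 2170*(-1/6983) = -2170/6983 ≈ -0.31075)
l = -72 (l = 36*(-2) = -72)
B = -3868582/3963361 (B = (-72 + 10044)/(-2170/6983 - 10216) = 9972/(-71340498/6983) = 9972*(-6983/71340498) = -3868582/3963361 ≈ -0.97609)
B*(1*0) = -3868582*0/3963361 = -3868582/3963361*0 = 0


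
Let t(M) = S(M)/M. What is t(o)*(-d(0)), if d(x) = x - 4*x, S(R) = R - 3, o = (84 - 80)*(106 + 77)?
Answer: 0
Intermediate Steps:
o = 732 (o = 4*183 = 732)
S(R) = -3 + R
d(x) = -3*x
t(M) = (-3 + M)/M
t(o)*(-d(0)) = ((-3 + 732)/732)*(-(-3)*0) = ((1/732)*729)*(-1*0) = (243/244)*0 = 0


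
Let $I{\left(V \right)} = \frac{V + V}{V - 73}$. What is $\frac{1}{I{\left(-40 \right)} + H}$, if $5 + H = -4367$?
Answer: $- \frac{113}{493956} \approx -0.00022877$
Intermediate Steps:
$I{\left(V \right)} = \frac{2 V}{-73 + V}$
$H = -4372$ ($H = -5 - 4367 = -4372$)
$\frac{1}{I{\left(-40 \right)} + H} = \frac{1}{2 \left(-40\right) \frac{1}{-73 - 40} - 4372} = \frac{1}{2 \left(-40\right) \frac{1}{-113} - 4372} = \frac{1}{2 \left(-40\right) \left(- \frac{1}{113}\right) - 4372} = \frac{1}{\frac{80}{113} - 4372} = \frac{1}{- \frac{493956}{113}} = - \frac{113}{493956}$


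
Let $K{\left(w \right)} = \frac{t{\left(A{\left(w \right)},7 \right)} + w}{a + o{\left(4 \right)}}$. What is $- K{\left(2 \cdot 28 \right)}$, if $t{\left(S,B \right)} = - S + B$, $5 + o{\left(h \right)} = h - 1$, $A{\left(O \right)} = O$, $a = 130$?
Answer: $- \frac{7}{128} \approx -0.054688$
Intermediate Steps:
$o{\left(h \right)} = -6 + h$ ($o{\left(h \right)} = -5 + \left(h - 1\right) = -5 + \left(-1 + h\right) = -6 + h$)
$t{\left(S,B \right)} = B - S$
$K{\left(w \right)} = \frac{7}{128}$ ($K{\left(w \right)} = \frac{\left(7 - w\right) + w}{130 + \left(-6 + 4\right)} = \frac{7}{130 - 2} = \frac{7}{128}$)
$- K{\left(2 \cdot 28 \right)} = \left(-1\right) \frac{7}{128} = - \frac{7}{128}$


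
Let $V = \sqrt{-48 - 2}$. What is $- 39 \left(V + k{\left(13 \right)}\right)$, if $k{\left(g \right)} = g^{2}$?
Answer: $-6591 - 195 i \sqrt{2} \approx -6591.0 - 275.77 i$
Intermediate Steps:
$V = 5 i \sqrt{2}$ ($V = \sqrt{-50} = 5 i \sqrt{2} \approx 7.0711 i$)
$- 39 \left(V + k{\left(13 \right)}\right) = - 39 \left(5 i \sqrt{2} + 13^{2}\right) = - 39 \left(5 i \sqrt{2} + 169\right) = - 39 \left(169 + 5 i \sqrt{2}\right) = -6591 - 195 i \sqrt{2}$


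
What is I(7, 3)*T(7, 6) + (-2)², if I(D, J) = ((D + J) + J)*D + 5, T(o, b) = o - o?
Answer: 4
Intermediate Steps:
T(o, b) = 0
I(D, J) = 5 + D*(D + 2*J) (I(D, J) = (D + 2*J)*D + 5 = D*(D + 2*J) + 5 = 5 + D*(D + 2*J))
I(7, 3)*T(7, 6) + (-2)² = (5 + 7² + 2*7*3)*0 + (-2)² = (5 + 49 + 42)*0 + 4 = 96*0 + 4 = 0 + 4 = 4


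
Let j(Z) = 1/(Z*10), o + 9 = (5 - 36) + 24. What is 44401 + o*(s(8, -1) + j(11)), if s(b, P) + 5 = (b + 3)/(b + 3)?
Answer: 2445567/55 ≈ 44465.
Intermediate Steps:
o = -16 (o = -9 + ((5 - 36) + 24) = -9 + (-31 + 24) = -9 - 7 = -16)
j(Z) = 1/(10*Z) (j(Z) = (⅒)/Z = 1/(10*Z))
s(b, P) = -4 (s(b, P) = -5 + (b + 3)/(b + 3) = -5 + (3 + b)/(3 + b) = -5 + 1 = -4)
44401 + o*(s(8, -1) + j(11)) = 44401 - 16*(-4 + (⅒)/11) = 44401 - 16*(-4 + (⅒)*(1/11)) = 44401 - 16*(-4 + 1/110) = 44401 - 16*(-439/110) = 44401 + 3512/55 = 2445567/55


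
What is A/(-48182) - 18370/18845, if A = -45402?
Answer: -2950265/90798979 ≈ -0.032492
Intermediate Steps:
A/(-48182) - 18370/18845 = -45402/(-48182) - 18370/18845 = -45402*(-1/48182) - 18370*1/18845 = 22701/24091 - 3674/3769 = -2950265/90798979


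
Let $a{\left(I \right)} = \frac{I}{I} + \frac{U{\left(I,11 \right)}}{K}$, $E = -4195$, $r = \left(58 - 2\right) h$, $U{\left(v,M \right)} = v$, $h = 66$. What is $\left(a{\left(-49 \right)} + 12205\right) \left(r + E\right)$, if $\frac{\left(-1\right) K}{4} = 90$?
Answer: $- \frac{2192710291}{360} \approx -6.0909 \cdot 10^{6}$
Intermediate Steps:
$K = -360$ ($K = \left(-4\right) 90 = -360$)
$r = 3696$ ($r = \left(58 - 2\right) 66 = 56 \cdot 66 = 3696$)
$a{\left(I \right)} = 1 - \frac{I}{360}$ ($a{\left(I \right)} = \frac{I}{I} + \frac{I}{-360} = 1 + I \left(- \frac{1}{360}\right) = 1 - \frac{I}{360}$)
$\left(a{\left(-49 \right)} + 12205\right) \left(r + E\right) = \left(\left(1 - - \frac{49}{360}\right) + 12205\right) \left(3696 - 4195\right) = \left(\left(1 + \frac{49}{360}\right) + 12205\right) \left(-499\right) = \left(\frac{409}{360} + 12205\right) \left(-499\right) = \frac{4394209}{360} \left(-499\right) = - \frac{2192710291}{360}$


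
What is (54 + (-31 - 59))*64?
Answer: -2304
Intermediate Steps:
(54 + (-31 - 59))*64 = (54 - 90)*64 = -36*64 = -2304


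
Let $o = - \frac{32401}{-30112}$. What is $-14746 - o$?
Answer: $- \frac{444063953}{30112} \approx -14747.0$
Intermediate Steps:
$o = \frac{32401}{30112}$ ($o = \left(-32401\right) \left(- \frac{1}{30112}\right) = \frac{32401}{30112} \approx 1.076$)
$-14746 - o = -14746 - \frac{32401}{30112} = - \frac{444063953}{30112}$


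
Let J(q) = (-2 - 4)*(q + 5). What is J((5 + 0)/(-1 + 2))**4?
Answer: 12960000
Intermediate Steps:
J(q) = -30 - 6*q (J(q) = -6*(5 + q) = -30 - 6*q)
J((5 + 0)/(-1 + 2))**4 = (-30 - 6*(5 + 0)/(-1 + 2))**4 = (-30 - 30/1)**4 = (-30 - 30)**4 = (-60)**4 = 12960000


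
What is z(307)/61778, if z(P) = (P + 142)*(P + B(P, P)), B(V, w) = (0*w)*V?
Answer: 137843/61778 ≈ 2.2313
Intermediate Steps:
B(V, w) = 0 (B(V, w) = 0*V = 0)
z(P) = P*(142 + P) (z(P) = (P + 142)*(P + 0) = (142 + P)*P = P*(142 + P))
z(307)/61778 = (307*(142 + 307))/61778 = (307*449)*(1/61778) = 137843*(1/61778) = 137843/61778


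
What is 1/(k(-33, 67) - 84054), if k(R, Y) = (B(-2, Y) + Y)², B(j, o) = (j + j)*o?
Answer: -1/43653 ≈ -2.2908e-5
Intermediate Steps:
B(j, o) = 2*j*o (B(j, o) = (2*j)*o = 2*j*o)
k(R, Y) = 9*Y² (k(R, Y) = (2*(-2)*Y + Y)² = (-4*Y + Y)² = (-3*Y)² = 9*Y²)
1/(k(-33, 67) - 84054) = 1/(9*67² - 84054) = 1/(9*4489 - 84054) = 1/(40401 - 84054) = 1/(-43653) = -1/43653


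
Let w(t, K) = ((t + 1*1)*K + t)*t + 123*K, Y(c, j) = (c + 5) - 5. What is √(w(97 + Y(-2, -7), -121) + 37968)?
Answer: I*√1071410 ≈ 1035.1*I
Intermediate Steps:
Y(c, j) = c (Y(c, j) = (5 + c) - 5 = c)
w(t, K) = 123*K + t*(t + K*(1 + t)) (w(t, K) = ((t + 1)*K + t)*t + 123*K = ((1 + t)*K + t)*t + 123*K = (K*(1 + t) + t)*t + 123*K = (t + K*(1 + t))*t + 123*K = t*(t + K*(1 + t)) + 123*K = 123*K + t*(t + K*(1 + t)))
√(w(97 + Y(-2, -7), -121) + 37968) = √(((97 - 2)² + 123*(-121) - 121*(97 - 2) - 121*(97 - 2)²) + 37968) = √((95² - 14883 - 121*95 - 121*95²) + 37968) = √((9025 - 14883 - 11495 - 121*9025) + 37968) = √((9025 - 14883 - 11495 - 1092025) + 37968) = √(-1109378 + 37968) = √(-1071410) = I*√1071410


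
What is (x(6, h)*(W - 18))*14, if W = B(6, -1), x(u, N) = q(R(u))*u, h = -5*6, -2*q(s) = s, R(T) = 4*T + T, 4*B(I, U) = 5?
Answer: 21105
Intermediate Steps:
B(I, U) = 5/4 (B(I, U) = (1/4)*5 = 5/4)
R(T) = 5*T
q(s) = -s/2
h = -30
x(u, N) = -5*u**2/2 (x(u, N) = (-5*u/2)*u = -5*u**2/2)
W = 5/4 ≈ 1.2500
(x(6, h)*(W - 18))*14 = ((-5/2*6**2)*(5/4 - 18))*14 = (-5/2*36*(-67/4))*14 = -90*(-67/4)*14 = (3015/2)*14 = 21105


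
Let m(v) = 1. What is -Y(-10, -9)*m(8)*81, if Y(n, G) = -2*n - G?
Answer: -2349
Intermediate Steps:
Y(n, G) = -G - 2*n
-Y(-10, -9)*m(8)*81 = -(-1*(-9) - 2*(-10))*1*81 = -(9 + 20)*1*81 = -29*1*81 = -29*81 = -1*2349 = -2349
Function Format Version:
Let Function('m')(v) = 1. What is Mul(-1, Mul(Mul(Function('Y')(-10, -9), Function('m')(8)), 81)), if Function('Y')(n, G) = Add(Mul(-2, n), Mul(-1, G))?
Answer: -2349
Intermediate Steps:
Function('Y')(n, G) = Add(Mul(-1, G), Mul(-2, n))
Mul(-1, Mul(Mul(Function('Y')(-10, -9), Function('m')(8)), 81)) = Mul(-1, Mul(Mul(Add(Mul(-1, -9), Mul(-2, -10)), 1), 81)) = Mul(-1, Mul(Mul(Add(9, 20), 1), 81)) = Mul(-1, Mul(Mul(29, 1), 81)) = Mul(-1, Mul(29, 81)) = Mul(-1, 2349) = -2349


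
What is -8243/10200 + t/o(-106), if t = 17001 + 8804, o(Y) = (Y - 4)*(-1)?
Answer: 26230427/112200 ≈ 233.78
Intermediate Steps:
o(Y) = 4 - Y (o(Y) = (-4 + Y)*(-1) = 4 - Y)
t = 25805
-8243/10200 + t/o(-106) = -8243/10200 + 25805/(4 - 1*(-106)) = -8243*1/10200 + 25805/(4 + 106) = -8243/10200 + 25805/110 = -8243/10200 + 25805*(1/110) = -8243/10200 + 5161/22 = 26230427/112200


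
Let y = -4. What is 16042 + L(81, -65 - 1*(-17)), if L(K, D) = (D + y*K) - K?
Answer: 15589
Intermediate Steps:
L(K, D) = D - 5*K (L(K, D) = (D - 4*K) - K = D - 5*K)
16042 + L(81, -65 - 1*(-17)) = 16042 + ((-65 - 1*(-17)) - 5*81) = 16042 + ((-65 + 17) - 405) = 16042 + (-48 - 405) = 16042 - 453 = 15589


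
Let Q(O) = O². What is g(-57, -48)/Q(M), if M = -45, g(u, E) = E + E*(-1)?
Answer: 0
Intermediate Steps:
g(u, E) = 0 (g(u, E) = E - E = 0)
g(-57, -48)/Q(M) = 0/((-45)²) = 0/2025 = 0*(1/2025) = 0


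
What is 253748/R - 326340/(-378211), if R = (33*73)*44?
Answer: 40647889/12480963 ≈ 3.2568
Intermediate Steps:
R = 105996 (R = 2409*44 = 105996)
253748/R - 326340/(-378211) = 253748/105996 - 326340/(-378211) = 253748*(1/105996) - 326340*(-1/378211) = 79/33 + 326340/378211 = 40647889/12480963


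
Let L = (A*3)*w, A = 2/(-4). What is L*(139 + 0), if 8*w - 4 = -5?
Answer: 417/16 ≈ 26.063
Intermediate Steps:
A = -½ (A = 2*(-¼) = -½ ≈ -0.50000)
w = -⅛ (w = ½ + (⅛)*(-5) = ½ - 5/8 = -⅛ ≈ -0.12500)
L = 3/16 (L = -½*3*(-⅛) = -3/2*(-⅛) = 3/16 ≈ 0.18750)
L*(139 + 0) = 3*(139 + 0)/16 = (3/16)*139 = 417/16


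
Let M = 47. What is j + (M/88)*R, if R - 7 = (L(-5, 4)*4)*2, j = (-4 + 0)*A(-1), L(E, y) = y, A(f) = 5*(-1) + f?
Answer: 3945/88 ≈ 44.830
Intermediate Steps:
A(f) = -5 + f
j = 24 (j = (-4 + 0)*(-5 - 1) = -4*(-6) = 24)
R = 39 (R = 7 + (4*4)*2 = 7 + 16*2 = 7 + 32 = 39)
j + (M/88)*R = 24 + (47/88)*39 = 24 + 1833/88 = 3945/88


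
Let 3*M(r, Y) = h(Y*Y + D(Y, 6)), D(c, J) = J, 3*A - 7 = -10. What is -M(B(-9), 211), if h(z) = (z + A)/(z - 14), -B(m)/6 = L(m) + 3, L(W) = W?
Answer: -14842/44513 ≈ -0.33343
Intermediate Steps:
A = -1 (A = 7/3 + (⅓)*(-10) = 7/3 - 10/3 = -1)
B(m) = -18 - 6*m (B(m) = -6*(m + 3) = -6*(3 + m) = -18 - 6*m)
h(z) = (-1 + z)/(-14 + z) (h(z) = (z - 1)/(z - 14) = (-1 + z)/(-14 + z))
M(r, Y) = (5 + Y²)/(3*(-8 + Y²)) (M(r, Y) = ((-1 + (Y*Y + 6))/(-14 + (Y*Y + 6)))/3 = ((-1 + (Y² + 6))/(-14 + (Y² + 6)))/3 = ((-1 + (6 + Y²))/(-14 + (6 + Y²)))/3 = ((5 + Y²)/(-8 + Y²))/3 = (5 + Y²)/(3*(-8 + Y²)))
-M(B(-9), 211) = -(5 + 211²)/(3*(-8 + 211²)) = -(5 + 44521)/(3*(-8 + 44521)) = -44526/(3*44513) = -1*14842/44513 = -14842/44513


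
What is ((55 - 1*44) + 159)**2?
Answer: 28900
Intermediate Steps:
((55 - 1*44) + 159)**2 = ((55 - 44) + 159)**2 = (11 + 159)**2 = 170**2 = 28900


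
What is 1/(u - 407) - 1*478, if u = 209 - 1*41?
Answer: -114243/239 ≈ -478.00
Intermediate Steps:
u = 168 (u = 209 - 41 = 168)
1/(u - 407) - 1*478 = 1/(168 - 407) - 1*478 = 1/(-239) - 478 = -1/239 - 478 = -114243/239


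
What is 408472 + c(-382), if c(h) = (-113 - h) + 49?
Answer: 408790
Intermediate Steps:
c(h) = -64 - h
408472 + c(-382) = 408472 + (-64 - 1*(-382)) = 408472 + (-64 + 382) = 408472 + 318 = 408790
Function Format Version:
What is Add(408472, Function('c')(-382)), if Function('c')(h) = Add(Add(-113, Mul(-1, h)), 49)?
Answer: 408790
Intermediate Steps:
Function('c')(h) = Add(-64, Mul(-1, h))
Add(408472, Function('c')(-382)) = Add(408472, Add(-64, Mul(-1, -382))) = Add(408472, Add(-64, 382)) = Add(408472, 318) = 408790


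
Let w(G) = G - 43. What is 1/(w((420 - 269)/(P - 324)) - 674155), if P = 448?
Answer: -124/83600401 ≈ -1.4832e-6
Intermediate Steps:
w(G) = -43 + G
1/(w((420 - 269)/(P - 324)) - 674155) = 1/((-43 + (420 - 269)/(448 - 324)) - 674155) = 1/((-43 + 151/124) - 674155) = 1/(-5181/124 - 674155) = 1/(-83600401/124) = -124/83600401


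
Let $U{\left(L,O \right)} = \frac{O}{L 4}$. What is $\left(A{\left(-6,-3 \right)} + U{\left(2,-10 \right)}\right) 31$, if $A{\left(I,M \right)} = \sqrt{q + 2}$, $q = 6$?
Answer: $- \frac{155}{4} + 62 \sqrt{2} \approx 48.931$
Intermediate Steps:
$U{\left(L,O \right)} = \frac{O}{4 L}$
$A{\left(I,M \right)} = 2 \sqrt{2}$ ($A{\left(I,M \right)} = \sqrt{6 + 2} = \sqrt{8} = 2 \sqrt{2}$)
$\left(A{\left(-6,-3 \right)} + U{\left(2,-10 \right)}\right) 31 = \left(2 \sqrt{2} + \frac{1}{4} \left(-10\right) \frac{1}{2}\right) 31 = \left(2 \sqrt{2} - \frac{5}{4}\right) 31 = \left(- \frac{5}{4} + 2 \sqrt{2}\right) 31 = - \frac{155}{4} + 62 \sqrt{2}$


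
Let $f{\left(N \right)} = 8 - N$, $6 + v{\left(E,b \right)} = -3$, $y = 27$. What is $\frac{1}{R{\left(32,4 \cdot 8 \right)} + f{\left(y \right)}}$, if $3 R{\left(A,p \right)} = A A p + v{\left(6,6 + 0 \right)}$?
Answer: $\frac{3}{32702} \approx 9.1737 \cdot 10^{-5}$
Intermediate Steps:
$v{\left(E,b \right)} = -9$ ($v{\left(E,b \right)} = -6 - 3 = -9$)
$R{\left(A,p \right)} = -3 + \frac{p A^{2}}{3}$ ($R{\left(A,p \right)} = \frac{A A p - 9}{3} = \frac{A^{2} p - 9}{3} = \frac{p A^{2} - 9}{3} = \frac{-9 + p A^{2}}{3} = -3 + \frac{p A^{2}}{3}$)
$\frac{1}{R{\left(32,4 \cdot 8 \right)} + f{\left(y \right)}} = \frac{1}{\left(-3 + \frac{4 \cdot 8 \cdot 32^{2}}{3}\right) + \left(8 - 27\right)} = \frac{1}{\left(-3 + \frac{1}{3} \cdot 32 \cdot 1024\right) + \left(8 - 27\right)} = \frac{1}{\left(-3 + \frac{32768}{3}\right) - 19} = \frac{1}{\frac{32759}{3} - 19} = \frac{1}{\frac{32702}{3}} = \frac{3}{32702}$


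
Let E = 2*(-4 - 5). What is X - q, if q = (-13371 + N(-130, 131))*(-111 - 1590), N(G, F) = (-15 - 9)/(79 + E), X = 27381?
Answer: -1385758914/61 ≈ -2.2717e+7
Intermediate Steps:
E = -18 (E = 2*(-9) = -18)
N(G, F) = -24/61 (N(G, F) = (-15 - 9)/(79 - 18) = -24/61)
q = 1387429155/61 (q = (-13371 - 24/61)*(-111 - 1590) = -815655/61*(-1701) = 1387429155/61 ≈ 2.2745e+7)
X - q = 27381 - 1*1387429155/61 = 27381 - 1387429155/61 = -1385758914/61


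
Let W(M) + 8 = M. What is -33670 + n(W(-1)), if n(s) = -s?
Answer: -33661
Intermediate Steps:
W(M) = -8 + M
-33670 + n(W(-1)) = -33670 - (-8 - 1) = -33670 - 1*(-9) = -33670 + 9 = -33661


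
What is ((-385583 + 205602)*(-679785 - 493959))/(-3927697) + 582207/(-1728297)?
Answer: -121702608620160629/2262742314003 ≈ -53785.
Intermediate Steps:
((-385583 + 205602)*(-679785 - 493959))/(-3927697) + 582207/(-1728297) = -179981*(-1173744)*(-1/3927697) + 582207*(-1/1728297) = 211251618864*(-1/3927697) - 194069/576099 = -211251618864/3927697 - 194069/576099 = -121702608620160629/2262742314003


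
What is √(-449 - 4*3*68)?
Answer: I*√1265 ≈ 35.567*I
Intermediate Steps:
√(-449 - 4*3*68) = √(-449 - 12*68) = √(-449 - 816) = √(-1265) = I*√1265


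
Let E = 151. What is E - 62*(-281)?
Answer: 17573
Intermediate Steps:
E - 62*(-281) = 151 - 62*(-281) = 151 + 17422 = 17573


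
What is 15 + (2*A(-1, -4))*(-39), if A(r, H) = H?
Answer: 327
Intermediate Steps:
15 + (2*A(-1, -4))*(-39) = 15 + (2*(-4))*(-39) = 15 - 8*(-39) = 15 + 312 = 327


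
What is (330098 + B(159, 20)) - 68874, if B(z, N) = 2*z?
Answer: 261542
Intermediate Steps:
(330098 + B(159, 20)) - 68874 = (330098 + 2*159) - 68874 = (330098 + 318) - 68874 = 330416 - 68874 = 261542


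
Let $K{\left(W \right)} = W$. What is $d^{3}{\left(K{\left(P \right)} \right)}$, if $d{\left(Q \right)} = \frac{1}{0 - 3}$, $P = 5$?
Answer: $- \frac{1}{27} \approx -0.037037$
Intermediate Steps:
$d{\left(Q \right)} = - \frac{1}{3}$ ($d{\left(Q \right)} = \frac{1}{-3} = - \frac{1}{3}$)
$d^{3}{\left(K{\left(P \right)} \right)} = \left(- \frac{1}{3}\right)^{3} = - \frac{1}{27}$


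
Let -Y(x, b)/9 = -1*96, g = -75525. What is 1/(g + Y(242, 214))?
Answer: -1/74661 ≈ -1.3394e-5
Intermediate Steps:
Y(x, b) = 864 (Y(x, b) = -(-9)*96 = -9*(-96) = 864)
1/(g + Y(242, 214)) = 1/(-75525 + 864) = 1/(-74661) = -1/74661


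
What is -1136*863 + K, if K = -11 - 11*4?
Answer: -980423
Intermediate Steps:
K = -55 (K = -11 - 44 = -55)
-1136*863 + K = -1136*863 - 55 = -980368 - 55 = -980423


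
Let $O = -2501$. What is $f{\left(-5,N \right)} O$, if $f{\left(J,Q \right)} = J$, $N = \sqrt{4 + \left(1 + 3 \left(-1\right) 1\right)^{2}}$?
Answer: $12505$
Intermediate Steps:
$N = 2 \sqrt{2}$ ($N = \sqrt{4 + \left(1 - 3\right)^{2}} = \sqrt{4 + \left(-2\right)^{2}} = \sqrt{4 + 4} = \sqrt{8} = 2 \sqrt{2} \approx 2.8284$)
$f{\left(-5,N \right)} O = \left(-5\right) \left(-2501\right) = 12505$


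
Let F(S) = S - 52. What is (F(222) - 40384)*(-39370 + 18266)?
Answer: 848676256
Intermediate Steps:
F(S) = -52 + S
(F(222) - 40384)*(-39370 + 18266) = ((-52 + 222) - 40384)*(-39370 + 18266) = (170 - 40384)*(-21104) = -40214*(-21104) = 848676256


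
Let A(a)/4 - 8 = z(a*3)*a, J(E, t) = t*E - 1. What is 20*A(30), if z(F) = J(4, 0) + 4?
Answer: 7840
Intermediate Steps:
J(E, t) = -1 + E*t (J(E, t) = E*t - 1 = -1 + E*t)
z(F) = 3 (z(F) = (-1 + 4*0) + 4 = (-1 + 0) + 4 = -1 + 4 = 3)
A(a) = 32 + 12*a (A(a) = 32 + 4*(3*a) = 32 + 12*a)
20*A(30) = 20*(32 + 12*30) = 20*(32 + 360) = 20*392 = 7840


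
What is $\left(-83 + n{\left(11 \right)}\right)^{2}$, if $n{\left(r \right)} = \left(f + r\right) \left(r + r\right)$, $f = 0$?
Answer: $25281$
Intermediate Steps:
$n{\left(r \right)} = 2 r^{2}$ ($n{\left(r \right)} = \left(0 + r\right) \left(r + r\right) = r 2 r = 2 r^{2}$)
$\left(-83 + n{\left(11 \right)}\right)^{2} = \left(-83 + 2 \cdot 11^{2}\right)^{2} = \left(-83 + 2 \cdot 121\right)^{2} = \left(-83 + 242\right)^{2} = 159^{2} = 25281$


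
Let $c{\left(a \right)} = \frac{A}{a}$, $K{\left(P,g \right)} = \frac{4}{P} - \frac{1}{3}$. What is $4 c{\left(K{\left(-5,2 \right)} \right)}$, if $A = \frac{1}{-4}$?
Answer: $\frac{15}{17} \approx 0.88235$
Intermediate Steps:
$K{\left(P,g \right)} = - \frac{1}{3} + \frac{4}{P}$ ($K{\left(P,g \right)} = \frac{4}{P} - \frac{1}{3} = - \frac{1}{3} + \frac{4}{P}$)
$A = - \frac{1}{4} \approx -0.25$
$c{\left(a \right)} = - \frac{1}{4 a}$
$4 c{\left(K{\left(-5,2 \right)} \right)} = 4 \left(- \frac{1}{4 \frac{12 - -5}{3 \left(-5\right)}}\right) = 4 \left(- \frac{1}{4 \cdot \frac{1}{3} \left(- \frac{1}{5}\right) \left(12 + 5\right)}\right) = 4 \left(- \frac{1}{4 \cdot \frac{1}{3} \left(- \frac{1}{5}\right) 17}\right) = 4 \left(- \frac{1}{4 \left(- \frac{17}{15}\right)}\right) = 4 \left(\left(- \frac{1}{4}\right) \left(- \frac{15}{17}\right)\right) = 4 \cdot \frac{15}{68} = \frac{15}{17}$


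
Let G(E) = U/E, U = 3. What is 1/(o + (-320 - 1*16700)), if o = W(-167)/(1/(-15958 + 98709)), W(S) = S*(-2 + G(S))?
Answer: 1/27870067 ≈ 3.5881e-8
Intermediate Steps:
G(E) = 3/E
W(S) = S*(-2 + 3/S)
o = 27887087 (o = (3 - 2*(-167))/(1/(-15958 + 98709)) = (3 + 334)/(1/82751) = 337/(1/82751) = 337*82751 = 27887087)
1/(o + (-320 - 1*16700)) = 1/(27887087 + (-320 - 1*16700)) = 1/(27887087 + (-320 - 16700)) = 1/(27887087 - 17020) = 1/27870067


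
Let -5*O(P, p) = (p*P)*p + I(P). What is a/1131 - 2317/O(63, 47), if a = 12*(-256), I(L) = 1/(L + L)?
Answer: -17405573362/6610711211 ≈ -2.6329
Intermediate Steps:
I(L) = 1/(2*L)
O(P, p) = -1/(10*P) - P*p²/5 (O(P, p) = -((p*P)*p + 1/(2*P))/5 = -((P*p)*p + 1/(2*P))/5 = -(P*p² + 1/(2*P))/5 = -(1/(2*P) + P*p²)/5 = -1/(10*P) - P*p²/5)
a = -3072
a/1131 - 2317/O(63, 47) = -3072/1131 - 2317/(-⅒/63 - ⅕*63*47²) = -3072*1/1131 - 2317/(-⅒*1/63 - ⅕*63*2209) = -1024/377 - 2317/(-1/630 - 139167/5) = -1024/377 - 2317/(-17535043/630) = -1024/377 - 2317*(-630/17535043) = -1024/377 + 1459710/17535043 = -17405573362/6610711211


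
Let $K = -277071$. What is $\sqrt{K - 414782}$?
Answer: $i \sqrt{691853} \approx 831.78 i$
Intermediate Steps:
$\sqrt{K - 414782} = \sqrt{-277071 - 414782} = \sqrt{-691853} = i \sqrt{691853}$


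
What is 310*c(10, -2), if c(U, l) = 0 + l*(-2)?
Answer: 1240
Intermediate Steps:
c(U, l) = -2*l (c(U, l) = 0 - 2*l = -2*l)
310*c(10, -2) = 310*(-2*(-2)) = 310*4 = 1240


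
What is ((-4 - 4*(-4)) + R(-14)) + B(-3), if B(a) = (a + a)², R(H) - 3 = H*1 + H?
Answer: 23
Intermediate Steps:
R(H) = 3 + 2*H (R(H) = 3 + (H*1 + H) = 3 + (H + H) = 3 + 2*H)
B(a) = 4*a² (B(a) = (2*a)² = 4*a²)
((-4 - 4*(-4)) + R(-14)) + B(-3) = ((-4 - 4*(-4)) + (3 + 2*(-14))) + 4*(-3)² = ((-4 + 16) + (3 - 28)) + 4*9 = (12 - 25) + 36 = -13 + 36 = 23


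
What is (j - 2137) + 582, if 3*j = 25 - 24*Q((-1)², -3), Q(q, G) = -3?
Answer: -4568/3 ≈ -1522.7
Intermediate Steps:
j = 97/3 (j = (25 - 24*(-3))/3 = (25 + 72)/3 = (⅓)*97 = 97/3 ≈ 32.333)
(j - 2137) + 582 = (97/3 - 2137) + 582 = -6314/3 + 582 = -4568/3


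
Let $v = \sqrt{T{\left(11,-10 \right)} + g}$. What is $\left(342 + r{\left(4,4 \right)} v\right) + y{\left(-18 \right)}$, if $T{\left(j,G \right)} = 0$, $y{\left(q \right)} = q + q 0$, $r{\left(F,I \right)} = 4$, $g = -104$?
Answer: $324 + 8 i \sqrt{26} \approx 324.0 + 40.792 i$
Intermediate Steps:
$y{\left(q \right)} = q$ ($y{\left(q \right)} = q + 0 = q$)
$v = 2 i \sqrt{26}$ ($v = \sqrt{0 - 104} = \sqrt{-104} = 2 i \sqrt{26} \approx 10.198 i$)
$\left(342 + r{\left(4,4 \right)} v\right) + y{\left(-18 \right)} = \left(342 + 4 \cdot 2 i \sqrt{26}\right) - 18 = \left(342 + 8 i \sqrt{26}\right) - 18 = 324 + 8 i \sqrt{26}$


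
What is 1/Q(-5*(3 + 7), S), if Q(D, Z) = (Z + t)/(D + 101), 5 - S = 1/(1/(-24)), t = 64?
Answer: 17/31 ≈ 0.54839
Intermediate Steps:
S = 29 (S = 5 - 1/(1/(-24)) = 5 - 1/(-1/24) = 5 - 1*(-24) = 5 + 24 = 29)
Q(D, Z) = (64 + Z)/(101 + D) (Q(D, Z) = (Z + 64)/(D + 101) = (64 + Z)/(101 + D))
1/Q(-5*(3 + 7), S) = 1/((64 + 29)/(101 - 5*(3 + 7))) = 1/(93/(101 - 5*10)) = 1/(93/(101 - 50)) = 1/(93/51) = 1/((1/51)*93) = 1/(31/17) = 17/31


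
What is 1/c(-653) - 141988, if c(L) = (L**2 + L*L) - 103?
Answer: -121075297419/852715 ≈ -1.4199e+5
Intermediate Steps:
c(L) = -103 + 2*L**2 (c(L) = (L**2 + L**2) - 103 = 2*L**2 - 103 = -103 + 2*L**2)
1/c(-653) - 141988 = 1/(-103 + 2*(-653)**2) - 141988 = 1/(-103 + 2*426409) - 141988 = 1/(-103 + 852818) - 141988 = 1/852715 - 141988 = -121075297419/852715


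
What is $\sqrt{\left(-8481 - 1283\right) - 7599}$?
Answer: $i \sqrt{17363} \approx 131.77 i$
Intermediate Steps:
$\sqrt{\left(-8481 - 1283\right) - 7599} = \sqrt{-9764 - 7599} = \sqrt{-17363} = i \sqrt{17363}$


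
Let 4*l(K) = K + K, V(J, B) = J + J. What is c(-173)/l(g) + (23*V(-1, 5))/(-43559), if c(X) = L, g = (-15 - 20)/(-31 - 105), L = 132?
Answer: 1563943946/1524565 ≈ 1025.8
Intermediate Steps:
V(J, B) = 2*J
g = 35/136 (g = -35/(-136) = -35*(-1/136) = 35/136 ≈ 0.25735)
l(K) = K/2 (l(K) = (K + K)/4 = (2*K)/4 = K/2)
c(X) = 132
c(-173)/l(g) + (23*V(-1, 5))/(-43559) = 132/(((1/2)*(35/136))) + (23*(2*(-1)))/(-43559) = 132/(35/272) + (23*(-2))*(-1/43559) = 132*(272/35) - 46*(-1/43559) = 35904/35 + 46/43559 = 1563943946/1524565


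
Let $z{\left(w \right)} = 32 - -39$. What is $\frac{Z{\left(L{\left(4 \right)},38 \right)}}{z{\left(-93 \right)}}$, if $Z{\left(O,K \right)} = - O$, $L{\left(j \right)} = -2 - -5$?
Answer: $- \frac{3}{71} \approx -0.042253$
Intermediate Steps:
$L{\left(j \right)} = 3$ ($L{\left(j \right)} = -2 + 5 = 3$)
$z{\left(w \right)} = 71$ ($z{\left(w \right)} = 32 + 39 = 71$)
$\frac{Z{\left(L{\left(4 \right)},38 \right)}}{z{\left(-93 \right)}} = \frac{\left(-1\right) 3}{71} = \left(-3\right) \frac{1}{71} = - \frac{3}{71}$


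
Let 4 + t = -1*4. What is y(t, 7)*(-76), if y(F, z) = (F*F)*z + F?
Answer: -33440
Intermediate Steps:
t = -8 (t = -4 - 1*4 = -4 - 4 = -8)
y(F, z) = F + z*F² (y(F, z) = F²*z + F = z*F² + F = F + z*F²)
y(t, 7)*(-76) = -8*(1 - 8*7)*(-76) = -8*(1 - 56)*(-76) = -8*(-55)*(-76) = 440*(-76) = -33440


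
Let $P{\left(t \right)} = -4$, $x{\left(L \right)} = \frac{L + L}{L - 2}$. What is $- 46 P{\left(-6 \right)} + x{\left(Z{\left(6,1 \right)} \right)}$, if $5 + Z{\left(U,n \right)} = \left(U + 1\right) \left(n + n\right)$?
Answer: $\frac{1306}{7} \approx 186.57$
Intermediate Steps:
$Z{\left(U,n \right)} = -5 + 2 n \left(1 + U\right)$ ($Z{\left(U,n \right)} = -5 + \left(U + 1\right) \left(n + n\right) = -5 + \left(1 + U\right) 2 n = -5 + 2 n \left(1 + U\right)$)
$x{\left(L \right)} = \frac{2 L}{-2 + L}$
$- 46 P{\left(-6 \right)} + x{\left(Z{\left(6,1 \right)} \right)} = \left(-46\right) \left(-4\right) + \frac{2 \left(-5 + 2 \cdot 1 + 2 \cdot 6 \cdot 1\right)}{-2 + \left(-5 + 2 \cdot 1 + 2 \cdot 6 \cdot 1\right)} = 184 + \frac{2 \left(-5 + 2 + 12\right)}{-2 + \left(-5 + 2 + 12\right)} = 184 + 2 \cdot 9 \frac{1}{-2 + 9} = 184 + 2 \cdot 9 \cdot \frac{1}{7} = 184 + \frac{18}{7} = \frac{1306}{7}$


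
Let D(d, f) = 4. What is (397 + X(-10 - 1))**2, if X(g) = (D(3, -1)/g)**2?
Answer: 2309090809/14641 ≈ 1.5771e+5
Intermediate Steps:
X(g) = 16/g**2 (X(g) = (4/g)**2 = 16/g**2)
(397 + X(-10 - 1))**2 = (397 + 16/(-10 - 1)**2)**2 = (397 + 16/(-11)**2)**2 = (397 + 16*(1/121))**2 = (397 + 16/121)**2 = (48053/121)**2 = 2309090809/14641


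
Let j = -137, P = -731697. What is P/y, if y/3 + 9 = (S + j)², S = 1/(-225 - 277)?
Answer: -3615501388/278101917 ≈ -13.001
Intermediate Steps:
S = -1/502 (S = 1/(-502) = -1/502 ≈ -0.0019920)
y = 14183197767/252004 (y = -27 + 3*(-1/502 - 137)² = -27 + 3*(-68775/502)² = -27 + 3*(4730000625/252004) = -27 + 14190001875/252004 = 14183197767/252004 ≈ 56282.)
P/y = -731697/14183197767/252004 = -731697*252004/14183197767 = -3615501388/278101917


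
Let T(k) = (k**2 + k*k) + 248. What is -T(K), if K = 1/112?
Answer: -1555457/6272 ≈ -248.00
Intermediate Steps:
K = 1/112 ≈ 0.0089286
T(k) = 248 + 2*k**2 (T(k) = (k**2 + k**2) + 248 = 2*k**2 + 248 = 248 + 2*k**2)
-T(K) = -(248 + 2*(1/112)**2) = -(248 + 2*(1/12544)) = -(248 + 1/6272) = -1*1555457/6272 = -1555457/6272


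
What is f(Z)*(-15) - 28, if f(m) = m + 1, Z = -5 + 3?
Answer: -13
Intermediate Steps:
Z = -2
f(m) = 1 + m
f(Z)*(-15) - 28 = (1 - 2)*(-15) - 28 = -1*(-15) - 28 = 15 - 28 = -13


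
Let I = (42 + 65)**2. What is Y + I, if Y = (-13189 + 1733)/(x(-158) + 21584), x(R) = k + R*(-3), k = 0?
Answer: 126265293/11029 ≈ 11448.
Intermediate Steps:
I = 11449 (I = 107**2 = 11449)
x(R) = -3*R (x(R) = 0 + R*(-3) = 0 - 3*R = -3*R)
Y = -5728/11029 (Y = (-13189 + 1733)/(-3*(-158) + 21584) = -11456/(474 + 21584) = -11456/22058 = -11456*1/22058 = -5728/11029 ≈ -0.51936)
Y + I = -5728/11029 + 11449 = 126265293/11029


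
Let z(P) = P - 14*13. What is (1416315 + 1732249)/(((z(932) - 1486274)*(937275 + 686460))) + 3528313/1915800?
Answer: 141843804527828477/77018267176630200 ≈ 1.8417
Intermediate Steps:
z(P) = -182 + P (z(P) = P - 182 = -182 + P)
(1416315 + 1732249)/(((z(932) - 1486274)*(937275 + 686460))) + 3528313/1915800 = (1416315 + 1732249)/((((-182 + 932) - 1486274)*(937275 + 686460))) + 3528313/1915800 = 3148564/(((750 - 1486274)*1623735)) + 3528313*(1/1915800) = 3148564/((-1485524*1623735)) + 3528313/1915800 = 3148564/(-2412097312140) + 3528313/1915800 = 3148564*(-1/2412097312140) + 3528313/1915800 = -787141/603024328035 + 3528313/1915800 = 141843804527828477/77018267176630200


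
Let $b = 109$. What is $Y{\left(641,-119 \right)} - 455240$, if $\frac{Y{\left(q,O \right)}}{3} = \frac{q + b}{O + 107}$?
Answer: $- \frac{910855}{2} \approx -4.5543 \cdot 10^{5}$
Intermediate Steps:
$Y{\left(q,O \right)} = \frac{3 \left(109 + q\right)}{107 + O}$ ($Y{\left(q,O \right)} = 3 \frac{q + 109}{O + 107} = 3 \frac{109 + q}{107 + O} = \frac{3 \left(109 + q\right)}{107 + O}$)
$Y{\left(641,-119 \right)} - 455240 = \frac{3 \left(109 + 641\right)}{107 - 119} - 455240 = 3 \frac{1}{-12} \cdot 750 - 455240 = 3 \left(- \frac{1}{12}\right) 750 - 455240 = - \frac{375}{2} - 455240 = - \frac{910855}{2}$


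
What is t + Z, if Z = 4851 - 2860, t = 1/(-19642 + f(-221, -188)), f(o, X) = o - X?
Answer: 39172924/19675 ≈ 1991.0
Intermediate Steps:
t = -1/19675 (t = 1/(-19642 + (-221 - 1*(-188))) = 1/(-19642 + (-221 + 188)) = 1/(-19642 - 33) = 1/(-19675) = -1/19675 ≈ -5.0826e-5)
Z = 1991
t + Z = -1/19675 + 1991 = 39172924/19675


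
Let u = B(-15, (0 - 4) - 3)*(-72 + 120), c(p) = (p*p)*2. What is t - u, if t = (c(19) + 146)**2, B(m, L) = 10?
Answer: 752944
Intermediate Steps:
c(p) = 2*p**2 (c(p) = p**2*2 = 2*p**2)
t = 753424 (t = (2*19**2 + 146)**2 = (2*361 + 146)**2 = (722 + 146)**2 = 868**2 = 753424)
u = 480 (u = 10*(-72 + 120) = 10*48 = 480)
t - u = 753424 - 1*480 = 753424 - 480 = 752944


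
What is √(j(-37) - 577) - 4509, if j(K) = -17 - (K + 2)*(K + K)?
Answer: -4509 + 4*I*√199 ≈ -4509.0 + 56.427*I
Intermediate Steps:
j(K) = -17 - 2*K*(2 + K) (j(K) = -17 - (2 + K)*2*K = -17 - 2*K*(2 + K))
√(j(-37) - 577) - 4509 = √((-17 - 4*(-37) - 2*(-37)²) - 577) - 4509 = √((-17 + 148 - 2*1369) - 577) - 4509 = √((-17 + 148 - 2738) - 577) - 4509 = √(-2607 - 577) - 4509 = √(-3184) - 4509 = 4*I*√199 - 4509 = -4509 + 4*I*√199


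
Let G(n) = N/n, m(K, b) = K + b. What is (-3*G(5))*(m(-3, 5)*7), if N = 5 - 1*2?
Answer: -126/5 ≈ -25.200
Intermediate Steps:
N = 3 (N = 5 - 2 = 3)
G(n) = 3/n
(-3*G(5))*(m(-3, 5)*7) = (-9/5)*((-3 + 5)*7) = (-9/5)*(2*7) = -3*⅗*14 = -9/5*14 = -126/5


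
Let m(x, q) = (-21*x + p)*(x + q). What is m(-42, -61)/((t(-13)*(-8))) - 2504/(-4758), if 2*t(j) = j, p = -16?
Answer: -8159113/4758 ≈ -1714.8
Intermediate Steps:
t(j) = j/2
m(x, q) = (-16 - 21*x)*(q + x) (m(x, q) = (-21*x - 16)*(x + q) = (-16 - 21*x)*(q + x))
m(-42, -61)/((t(-13)*(-8))) - 2504/(-4758) = (-21*(-42)**2 - 16*(-61) - 16*(-42) - 21*(-61)*(-42))/((((1/2)*(-13))*(-8))) - 2504/(-4758) = (-21*1764 + 976 + 672 - 53802)/((-13/2*(-8))) - 2504*(-1/4758) = (-37044 + 976 + 672 - 53802)/52 + 1252/2379 = -89198*1/52 + 1252/2379 = -44599/26 + 1252/2379 = -8159113/4758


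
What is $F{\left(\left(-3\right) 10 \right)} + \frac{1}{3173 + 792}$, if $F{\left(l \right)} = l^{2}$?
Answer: $\frac{3568501}{3965} \approx 900.0$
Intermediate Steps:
$F{\left(\left(-3\right) 10 \right)} + \frac{1}{3173 + 792} = \left(\left(-3\right) 10\right)^{2} + \frac{1}{3173 + 792} = \left(-30\right)^{2} + \frac{1}{3965} = 900 + \frac{1}{3965} = \frac{3568501}{3965}$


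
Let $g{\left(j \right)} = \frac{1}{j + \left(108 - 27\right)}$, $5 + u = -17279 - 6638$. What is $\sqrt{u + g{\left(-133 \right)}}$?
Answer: $\frac{i \sqrt{16171285}}{26} \approx 154.67 i$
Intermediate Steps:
$u = -23922$ ($u = -5 - 23917 = -23922$)
$g{\left(j \right)} = \frac{1}{81 + j}$ ($g{\left(j \right)} = \frac{1}{j + 81} = \frac{1}{81 + j}$)
$\sqrt{u + g{\left(-133 \right)}} = \sqrt{-23922 + \frac{1}{81 - 133}} = \sqrt{-23922 + \frac{1}{-52}} = \sqrt{-23922 - \frac{1}{52}} = \sqrt{- \frac{1243945}{52}} = \frac{i \sqrt{16171285}}{26}$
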